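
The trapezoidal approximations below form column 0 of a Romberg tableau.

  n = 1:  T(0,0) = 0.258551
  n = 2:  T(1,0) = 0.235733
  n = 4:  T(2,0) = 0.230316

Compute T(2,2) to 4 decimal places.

0.2285

T(1,1) = (4·0.235733 − 0.258551) / 3 = 0.228127
T(2,1) = 0.230316 + (0.230316 − 0.235733)/3 = 0.228510
T(2,2) = 0.228510 + (0.228510 − 0.228127)/15 = 0.228536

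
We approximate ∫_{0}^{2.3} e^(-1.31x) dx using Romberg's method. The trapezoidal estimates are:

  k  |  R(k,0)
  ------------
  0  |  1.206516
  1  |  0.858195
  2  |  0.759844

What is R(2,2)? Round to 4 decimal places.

R(1,1) = 0.858195 + (0.858195 − 1.206516)/3 = 0.742088
R(2,1) = 0.759844 + (0.759844 − 0.858195)/3 = 0.727060
R(2,2) = (16·0.727060 − 0.742088) / 15 = 0.726058

0.7261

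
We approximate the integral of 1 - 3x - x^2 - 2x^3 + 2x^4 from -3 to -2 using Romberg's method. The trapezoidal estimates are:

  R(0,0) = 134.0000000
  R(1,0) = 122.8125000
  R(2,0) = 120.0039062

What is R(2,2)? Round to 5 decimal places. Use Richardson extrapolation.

Richardson extrapolation on the trapezoidal column (denominator 4−1=3):
R(1,1) = 122.8125000 + (122.8125000 − 134.0000000)/3 = 119.0833333
R(2,1) = (4·120.0039062 − 122.8125000) / 3 = 119.0677083
R(2,2) = 119.0677083 + (119.0677083 − 119.0833333)/15 = 119.0666666

119.06667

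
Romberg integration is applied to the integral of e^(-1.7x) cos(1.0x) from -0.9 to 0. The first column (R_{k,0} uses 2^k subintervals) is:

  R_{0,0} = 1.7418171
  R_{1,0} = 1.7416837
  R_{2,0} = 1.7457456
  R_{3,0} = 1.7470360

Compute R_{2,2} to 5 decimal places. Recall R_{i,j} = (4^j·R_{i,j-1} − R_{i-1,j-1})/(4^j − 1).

Richardson extrapolation on the trapezoidal column (denominator 4−1=3):
R_{1,1} = 1.7416837 + (1.7416837 − 1.7418171)/3 = 1.7416392
R_{2,1} = (4·1.7457456 − 1.7416837) / 3 = 1.7470996
R_{2,2} = 1.7470996 + (1.7470996 − 1.7416392)/15 = 1.7474636

1.74746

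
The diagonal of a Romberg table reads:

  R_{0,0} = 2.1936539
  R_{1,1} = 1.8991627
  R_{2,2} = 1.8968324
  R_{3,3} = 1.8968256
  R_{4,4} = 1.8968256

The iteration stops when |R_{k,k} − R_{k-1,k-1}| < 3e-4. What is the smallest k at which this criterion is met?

k = 3

|R_{1,1} − R_{0,0}| = 0.2944912 ≥ 3e-4
|R_{2,2} − R_{1,1}| = 0.0023303 ≥ 3e-4
|R_{3,3} − R_{2,2}| = 0.0000068 < 3e-4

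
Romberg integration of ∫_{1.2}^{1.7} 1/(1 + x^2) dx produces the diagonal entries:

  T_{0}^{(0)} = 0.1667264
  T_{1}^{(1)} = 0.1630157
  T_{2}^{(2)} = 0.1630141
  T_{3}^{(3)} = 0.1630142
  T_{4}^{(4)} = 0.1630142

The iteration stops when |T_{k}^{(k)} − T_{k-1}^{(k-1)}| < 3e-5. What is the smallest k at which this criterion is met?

|T_{1}^{(1)} − T_{0}^{(0)}| = 0.0037107 ≥ 3e-5
|T_{2}^{(2)} − T_{1}^{(1)}| = 0.0000016 < 3e-5

k = 2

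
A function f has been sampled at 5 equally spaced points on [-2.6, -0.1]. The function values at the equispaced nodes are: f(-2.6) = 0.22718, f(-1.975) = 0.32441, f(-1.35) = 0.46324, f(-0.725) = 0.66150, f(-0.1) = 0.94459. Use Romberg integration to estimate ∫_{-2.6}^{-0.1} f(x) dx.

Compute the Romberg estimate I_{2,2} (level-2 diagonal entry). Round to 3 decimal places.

I_{0,0} (trapezoid, 1 panel, h=2.5000): 1.46471
I_{1,0} (trapezoid, 2 panels, h=1.2500): 1.31141
I_{2,0} (trapezoid, 4 panels, h=0.6250): 1.27190
I_{1,1} = 1.31141 + (1.31141 − 1.46471)/3 = 1.26031
I_{2,1} = 1.27190 + (1.27190 − 1.31141)/3 = 1.25873
I_{2,2} = 1.25873 + (1.25873 − 1.26031)/15 = 1.25862

1.259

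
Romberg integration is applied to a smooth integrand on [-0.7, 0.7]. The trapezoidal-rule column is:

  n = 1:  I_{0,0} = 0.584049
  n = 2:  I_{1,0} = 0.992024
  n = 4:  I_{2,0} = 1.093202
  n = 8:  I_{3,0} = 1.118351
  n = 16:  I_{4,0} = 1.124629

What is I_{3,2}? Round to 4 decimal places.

1.1267

I_{2,1} = 1.093202 + (1.093202 − 0.992024)/3 = 1.126928
I_{3,1} = (4·1.118351 − 1.093202) / 3 = 1.126734
I_{3,2} = (16·1.126734 − 1.126928) / 15 = 1.126721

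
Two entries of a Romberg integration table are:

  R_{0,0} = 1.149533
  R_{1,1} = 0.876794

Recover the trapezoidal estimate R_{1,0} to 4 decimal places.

From R_{1,1} = (4·R_{1,0} − R_{0,0})/3, solve for R_{1,0}:
4·R_{1,0} = 3·0.876794 + 1.149533 = 3.779915
R_{1,0} = 0.944979

0.9450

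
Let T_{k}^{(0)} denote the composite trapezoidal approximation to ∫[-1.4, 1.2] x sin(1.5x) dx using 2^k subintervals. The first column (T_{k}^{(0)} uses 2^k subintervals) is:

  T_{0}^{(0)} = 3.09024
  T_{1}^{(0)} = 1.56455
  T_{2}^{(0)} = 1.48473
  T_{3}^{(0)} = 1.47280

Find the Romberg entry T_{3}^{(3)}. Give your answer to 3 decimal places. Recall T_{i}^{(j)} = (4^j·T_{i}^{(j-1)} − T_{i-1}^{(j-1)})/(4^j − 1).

T_{1}^{(1)} = (4·1.56455 − 3.09024) / 3 = 1.05599
T_{2}^{(1)} = 1.48473 + (1.48473 − 1.56455)/3 = 1.45812
T_{3}^{(1)} = (4·1.47280 − 1.48473) / 3 = 1.46882
T_{2}^{(2)} = (16·1.45812 − 1.05599) / 15 = 1.48493
T_{3}^{(2)} = 1.46882 + (1.46882 − 1.45812)/15 = 1.46953
T_{3}^{(3)} = 1.46953 + (1.46953 − 1.48493)/63 = 1.46929

1.469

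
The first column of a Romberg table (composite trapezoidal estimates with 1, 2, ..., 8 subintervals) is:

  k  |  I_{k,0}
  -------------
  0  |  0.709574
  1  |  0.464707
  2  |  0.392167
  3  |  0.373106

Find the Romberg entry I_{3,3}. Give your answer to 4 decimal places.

Richardson extrapolation on the trapezoidal column (denominator 4−1=3):
I_{1,1} = 0.464707 + (0.464707 − 0.709574)/3 = 0.383085
I_{2,1} = (4·0.392167 − 0.464707) / 3 = 0.367987
I_{3,1} = (4·0.373106 − 0.392167) / 3 = 0.366752
I_{2,2} = (16·0.367987 − 0.383085) / 15 = 0.366980
I_{3,2} = (16·0.366752 − 0.367987) / 15 = 0.366670
I_{3,3} = (64·0.366670 − 0.366980) / 63 = 0.366665

0.3667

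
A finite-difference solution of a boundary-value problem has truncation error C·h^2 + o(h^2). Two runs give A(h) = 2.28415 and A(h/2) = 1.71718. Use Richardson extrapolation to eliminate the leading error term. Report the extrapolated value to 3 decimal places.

1.528

Extrapolated value = (4·A(h/2) − A(h)) / (4 − 1)
= (4·1.71718 − 2.28415) / 3
= 4.58457 / 3 = 1.52819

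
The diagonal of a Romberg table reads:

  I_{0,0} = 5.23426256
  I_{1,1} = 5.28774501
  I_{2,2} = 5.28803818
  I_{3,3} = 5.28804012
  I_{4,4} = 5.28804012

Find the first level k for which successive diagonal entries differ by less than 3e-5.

|I_{1,1} − I_{0,0}| = 0.05348245 ≥ 3e-5
|I_{2,2} − I_{1,1}| = 0.00029317 ≥ 3e-5
|I_{3,3} − I_{2,2}| = 0.00000194 < 3e-5

k = 3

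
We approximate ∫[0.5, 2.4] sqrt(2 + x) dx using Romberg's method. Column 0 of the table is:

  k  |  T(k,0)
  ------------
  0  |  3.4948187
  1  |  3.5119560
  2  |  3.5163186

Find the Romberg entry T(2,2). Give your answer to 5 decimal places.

3.51778

Richardson extrapolation on the trapezoidal column (denominator 4−1=3):
T(1,1) = (4·3.5119560 − 3.4948187) / 3 = 3.5176684
T(2,1) = 3.5163186 + (3.5163186 − 3.5119560)/3 = 3.5177728
T(2,2) = (16·3.5177728 − 3.5176684) / 15 = 3.5177798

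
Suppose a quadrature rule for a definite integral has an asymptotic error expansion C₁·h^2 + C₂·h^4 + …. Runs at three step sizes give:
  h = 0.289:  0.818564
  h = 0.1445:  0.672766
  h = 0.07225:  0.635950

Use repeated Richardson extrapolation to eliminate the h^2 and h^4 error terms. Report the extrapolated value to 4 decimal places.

0.6236

First eliminate the h^2 term (factor 2^2 = 4):
  B₁ = (4·0.672766 − 0.818564)/3 = 0.624167
  B₂ = (4·0.635950 − 0.672766)/3 = 0.623678
Then eliminate the h^4 term (factor 2^4 = 16):
  (16·0.623678 − 0.624167)/15 = 0.623645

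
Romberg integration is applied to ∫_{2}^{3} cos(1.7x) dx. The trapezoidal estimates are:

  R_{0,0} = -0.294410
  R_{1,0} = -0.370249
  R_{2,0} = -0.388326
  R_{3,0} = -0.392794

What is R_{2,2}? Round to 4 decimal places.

Richardson extrapolation on the trapezoidal column (denominator 4−1=3):
R_{1,1} = (4·(-0.370249) − (-0.294410)) / 3 = -0.395529
R_{2,1} = (4·(-0.388326) − (-0.370249)) / 3 = -0.394352
R_{2,2} = (16·(-0.394352) − (-0.395529)) / 15 = -0.394274

-0.3943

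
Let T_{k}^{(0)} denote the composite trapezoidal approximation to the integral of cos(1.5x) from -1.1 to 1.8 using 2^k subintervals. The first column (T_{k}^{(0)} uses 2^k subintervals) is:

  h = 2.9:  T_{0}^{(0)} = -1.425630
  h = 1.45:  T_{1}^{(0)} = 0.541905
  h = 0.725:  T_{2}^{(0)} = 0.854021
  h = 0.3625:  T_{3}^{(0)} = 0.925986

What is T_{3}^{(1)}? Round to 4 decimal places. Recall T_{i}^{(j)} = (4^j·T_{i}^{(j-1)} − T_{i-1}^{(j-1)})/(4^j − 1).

Richardson extrapolation on the trapezoidal column (denominator 4−1=3):
T_{3}^{(1)} = (4·0.925986 − 0.854021) / 3 = 0.949974

0.9500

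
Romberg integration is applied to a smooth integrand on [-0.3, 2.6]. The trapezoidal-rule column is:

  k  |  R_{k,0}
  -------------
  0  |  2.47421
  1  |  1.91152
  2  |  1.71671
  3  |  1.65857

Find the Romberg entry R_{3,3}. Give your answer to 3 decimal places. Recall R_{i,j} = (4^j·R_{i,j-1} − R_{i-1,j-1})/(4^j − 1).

1.638

Richardson extrapolation on the trapezoidal column (denominator 4−1=3):
R_{1,1} = (4·1.91152 − 2.47421) / 3 = 1.72396
R_{2,1} = 1.71671 + (1.71671 − 1.91152)/3 = 1.65177
R_{3,1} = (4·1.65857 − 1.71671) / 3 = 1.63919
R_{2,2} = 1.65177 + (1.65177 − 1.72396)/15 = 1.64696
R_{3,2} = 1.63919 + (1.63919 − 1.65177)/15 = 1.63835
R_{3,3} = 1.63835 + (1.63835 − 1.64696)/63 = 1.63821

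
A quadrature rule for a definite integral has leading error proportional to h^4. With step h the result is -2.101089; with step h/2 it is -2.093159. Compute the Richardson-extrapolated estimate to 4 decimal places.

-2.0926

The leading error scales as h^4; refining by a factor of 2 reduces it by 2^4 = 16.
Extrapolated value = (16·A(h/2) − A(h)) / (16 − 1)
= (16·(-2.093159) − (-2.101089)) / 15
= -31.389455 / 15 = -2.092630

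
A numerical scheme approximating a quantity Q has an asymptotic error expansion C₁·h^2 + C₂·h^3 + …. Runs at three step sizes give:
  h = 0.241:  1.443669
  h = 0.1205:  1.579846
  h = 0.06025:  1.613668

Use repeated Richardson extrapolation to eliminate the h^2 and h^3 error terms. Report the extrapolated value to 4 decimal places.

First eliminate the h^2 term (factor 2^2 = 4):
  B₁ = (4·1.579846 − 1.443669)/3 = 1.625238
  B₂ = (4·1.613668 − 1.579846)/3 = 1.624942
Then eliminate the h^3 term (factor 2^3 = 8):
  (8·1.624942 − 1.625238)/7 = 1.624900

1.6249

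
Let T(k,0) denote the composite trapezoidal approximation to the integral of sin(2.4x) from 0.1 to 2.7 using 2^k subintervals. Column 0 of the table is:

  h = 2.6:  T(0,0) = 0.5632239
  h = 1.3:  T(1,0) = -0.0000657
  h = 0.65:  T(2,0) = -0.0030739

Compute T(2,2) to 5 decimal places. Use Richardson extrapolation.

Richardson extrapolation on the trapezoidal column (denominator 4−1=3):
T(1,1) = (4·(-0.0000657) − 0.5632239) / 3 = -0.1878289
T(2,1) = -0.0030739 + (-0.0030739 − (-0.0000657))/3 = -0.0040766
T(2,2) = (16·(-0.0040766) − (-0.1878289)) / 15 = 0.0081736
(Column j=1 coincides with Simpson's rule on the same nodes.)

0.00817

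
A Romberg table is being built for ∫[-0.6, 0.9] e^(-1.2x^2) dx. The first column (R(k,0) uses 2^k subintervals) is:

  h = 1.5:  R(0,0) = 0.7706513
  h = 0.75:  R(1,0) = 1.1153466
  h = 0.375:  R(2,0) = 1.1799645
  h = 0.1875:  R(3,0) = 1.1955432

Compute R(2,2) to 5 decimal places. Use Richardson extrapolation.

1.19959

Richardson extrapolation on the trapezoidal column (denominator 4−1=3):
R(1,1) = 1.1153466 + (1.1153466 − 0.7706513)/3 = 1.2302450
R(2,1) = 1.1799645 + (1.1799645 − 1.1153466)/3 = 1.2015038
R(2,2) = 1.2015038 + (1.2015038 − 1.2302450)/15 = 1.1995877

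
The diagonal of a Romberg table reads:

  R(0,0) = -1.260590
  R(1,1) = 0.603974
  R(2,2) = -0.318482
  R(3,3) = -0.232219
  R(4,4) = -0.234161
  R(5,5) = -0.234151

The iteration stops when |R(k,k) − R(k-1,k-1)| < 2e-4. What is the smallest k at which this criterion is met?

k = 5

|R(1,1) − R(0,0)| = 1.864564 ≥ 2e-4
|R(2,2) − R(1,1)| = 0.922456 ≥ 2e-4
|R(3,3) − R(2,2)| = 0.086263 ≥ 2e-4
|R(4,4) − R(3,3)| = 0.001942 ≥ 2e-4
|R(5,5) − R(4,4)| = 0.000010 < 2e-4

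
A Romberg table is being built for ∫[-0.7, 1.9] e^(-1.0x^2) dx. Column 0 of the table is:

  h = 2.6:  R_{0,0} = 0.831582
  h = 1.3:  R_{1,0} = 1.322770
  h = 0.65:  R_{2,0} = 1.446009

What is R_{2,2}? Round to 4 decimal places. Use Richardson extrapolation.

R_{1,1} = 1.322770 + (1.322770 − 0.831582)/3 = 1.486499
R_{2,1} = (4·1.446009 − 1.322770) / 3 = 1.487089
R_{2,2} = 1.487089 + (1.487089 − 1.486499)/15 = 1.487128

1.4871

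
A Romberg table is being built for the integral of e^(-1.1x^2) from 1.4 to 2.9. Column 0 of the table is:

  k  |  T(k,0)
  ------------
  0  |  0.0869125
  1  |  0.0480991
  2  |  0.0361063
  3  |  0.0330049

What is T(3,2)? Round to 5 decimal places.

Richardson extrapolation on the trapezoidal column (denominator 4−1=3):
T(2,1) = (4·0.0361063 − 0.0480991) / 3 = 0.0321087
T(3,1) = (4·0.0330049 − 0.0361063) / 3 = 0.0319711
T(3,2) = (16·0.0319711 − 0.0321087) / 15 = 0.0319619

0.03196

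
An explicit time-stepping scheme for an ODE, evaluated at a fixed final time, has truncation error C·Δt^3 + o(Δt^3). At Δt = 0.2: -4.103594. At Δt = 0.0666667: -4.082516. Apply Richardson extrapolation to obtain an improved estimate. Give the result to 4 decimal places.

-4.0817

The leading error scales as Δt^3; refining by a factor of 3 reduces it by 3^3 = 27.
Extrapolated value = (27·A(Δt/3) − A(Δt)) / (27 − 1)
= (27·(-4.082516) − (-4.103594)) / 26
= -106.124338 / 26 = -4.081705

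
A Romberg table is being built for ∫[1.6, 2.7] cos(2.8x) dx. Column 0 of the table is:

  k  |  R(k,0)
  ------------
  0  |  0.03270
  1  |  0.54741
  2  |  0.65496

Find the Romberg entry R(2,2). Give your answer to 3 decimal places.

R(1,1) = (4·0.54741 − 0.03270) / 3 = 0.71898
R(2,1) = 0.65496 + (0.65496 − 0.54741)/3 = 0.69081
R(2,2) = 0.69081 + (0.69081 − 0.71898)/15 = 0.68893
(Column j=1 coincides with Simpson's rule on the same nodes.)

0.689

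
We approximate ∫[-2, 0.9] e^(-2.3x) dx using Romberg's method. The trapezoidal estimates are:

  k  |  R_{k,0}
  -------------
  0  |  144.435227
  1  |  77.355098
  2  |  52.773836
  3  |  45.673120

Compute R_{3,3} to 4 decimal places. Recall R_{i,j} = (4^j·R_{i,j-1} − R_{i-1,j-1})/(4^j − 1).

43.2107

Richardson extrapolation on the trapezoidal column (denominator 4−1=3):
R_{1,1} = (4·77.355098 − 144.435227) / 3 = 54.995055
R_{2,1} = 52.773836 + (52.773836 − 77.355098)/3 = 44.580082
R_{3,1} = 45.673120 + (45.673120 − 52.773836)/3 = 43.306215
R_{2,2} = (16·44.580082 − 54.995055) / 15 = 43.885750
R_{3,2} = (16·43.306215 − 44.580082) / 15 = 43.221291
R_{3,3} = (64·43.221291 − 43.885750) / 63 = 43.210744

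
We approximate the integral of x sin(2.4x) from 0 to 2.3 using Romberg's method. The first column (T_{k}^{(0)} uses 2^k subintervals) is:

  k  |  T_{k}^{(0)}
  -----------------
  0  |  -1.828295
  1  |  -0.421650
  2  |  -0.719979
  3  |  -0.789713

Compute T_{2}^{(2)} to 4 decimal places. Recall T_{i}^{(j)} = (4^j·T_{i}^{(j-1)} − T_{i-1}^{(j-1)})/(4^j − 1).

-0.8772

Richardson extrapolation on the trapezoidal column (denominator 4−1=3):
T_{1}^{(1)} = (4·(-0.421650) − (-1.828295)) / 3 = 0.047232
T_{2}^{(1)} = (4·(-0.719979) − (-0.421650)) / 3 = -0.819422
T_{2}^{(2)} = -0.819422 + (-0.819422 − 0.047232)/15 = -0.877199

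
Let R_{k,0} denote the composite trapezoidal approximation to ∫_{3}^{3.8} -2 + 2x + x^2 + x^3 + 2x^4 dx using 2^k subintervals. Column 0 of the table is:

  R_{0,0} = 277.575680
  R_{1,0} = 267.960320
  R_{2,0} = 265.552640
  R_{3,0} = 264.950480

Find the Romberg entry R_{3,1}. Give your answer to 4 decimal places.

Richardson extrapolation on the trapezoidal column (denominator 4−1=3):
R_{3,1} = 264.950480 + (264.950480 − 265.552640)/3 = 264.749760

264.7498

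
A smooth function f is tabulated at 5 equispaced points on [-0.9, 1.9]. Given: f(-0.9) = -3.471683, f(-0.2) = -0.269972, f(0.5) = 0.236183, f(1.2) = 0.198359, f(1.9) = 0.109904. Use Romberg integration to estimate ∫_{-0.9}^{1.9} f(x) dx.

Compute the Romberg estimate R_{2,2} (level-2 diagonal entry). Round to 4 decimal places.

-0.7152

R_{0,0} (trapezoid, 1 panel, h=2.8000): -4.706491
R_{1,0} (trapezoid, 2 panels, h=1.4000): -2.022589
R_{2,0} (trapezoid, 4 panels, h=0.7000): -1.061424
R_{1,1} = -2.022589 + (-2.022589 − (-4.706491))/3 = -1.127955
R_{2,1} = -1.061424 + (-1.061424 − (-2.022589))/3 = -0.741036
R_{2,2} = -0.741036 + (-0.741036 − (-1.127955))/15 = -0.715241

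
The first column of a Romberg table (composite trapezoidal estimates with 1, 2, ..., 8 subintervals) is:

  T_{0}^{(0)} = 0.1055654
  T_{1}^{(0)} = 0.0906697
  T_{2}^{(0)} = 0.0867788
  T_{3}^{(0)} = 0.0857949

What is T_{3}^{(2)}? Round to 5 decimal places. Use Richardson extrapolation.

Richardson extrapolation on the trapezoidal column (denominator 4−1=3):
T_{2}^{(1)} = (4·0.0867788 − 0.0906697) / 3 = 0.0854818
T_{3}^{(1)} = (4·0.0857949 − 0.0867788) / 3 = 0.0854669
T_{3}^{(2)} = 0.0854669 + (0.0854669 − 0.0854818)/15 = 0.0854659

0.08547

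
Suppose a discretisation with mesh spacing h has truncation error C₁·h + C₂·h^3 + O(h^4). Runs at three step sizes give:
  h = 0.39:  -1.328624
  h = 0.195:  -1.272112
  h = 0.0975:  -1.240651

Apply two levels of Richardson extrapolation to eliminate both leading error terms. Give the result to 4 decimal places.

First eliminate the h term (factor 2^1 = 2):
  B₁ = (2·(-1.272112) − (-1.328624))/1 = -1.215600
  B₂ = (2·(-1.240651) − (-1.272112))/1 = -1.209190
Then eliminate the h^3 term (factor 2^3 = 8):
  (8·(-1.209190) − (-1.215600))/7 = -1.208274

-1.2083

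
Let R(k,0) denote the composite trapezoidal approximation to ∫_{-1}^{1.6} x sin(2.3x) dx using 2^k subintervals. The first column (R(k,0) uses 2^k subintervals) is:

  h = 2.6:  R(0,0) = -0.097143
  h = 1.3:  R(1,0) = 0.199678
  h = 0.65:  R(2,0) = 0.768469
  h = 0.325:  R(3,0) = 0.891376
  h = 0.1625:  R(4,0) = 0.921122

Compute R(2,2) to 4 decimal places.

1.0020

Richardson extrapolation on the trapezoidal column (denominator 4−1=3):
R(1,1) = (4·0.199678 − (-0.097143)) / 3 = 0.298618
R(2,1) = (4·0.768469 − 0.199678) / 3 = 0.958066
R(2,2) = 0.958066 + (0.958066 − 0.298618)/15 = 1.002029
(Column j=1 coincides with Simpson's rule on the same nodes.)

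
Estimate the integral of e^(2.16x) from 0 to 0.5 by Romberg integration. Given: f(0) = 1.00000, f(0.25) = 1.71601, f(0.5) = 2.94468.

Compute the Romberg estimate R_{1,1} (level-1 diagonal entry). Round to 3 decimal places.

0.901

R_{0,0} (trapezoid, 1 panel, h=0.5000): 0.98617
R_{1,0} (trapezoid, 2 panels, h=0.2500): 0.92209
R_{1,1} = 0.92209 + (0.92209 − 0.98617)/3 = 0.90073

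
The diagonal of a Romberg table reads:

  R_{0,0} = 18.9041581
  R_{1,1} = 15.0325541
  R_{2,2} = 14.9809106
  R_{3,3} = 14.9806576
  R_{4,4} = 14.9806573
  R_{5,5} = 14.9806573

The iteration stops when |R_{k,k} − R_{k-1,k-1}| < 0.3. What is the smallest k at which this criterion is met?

k = 2

|R_{1,1} − R_{0,0}| = 3.8716040 ≥ 0.3
|R_{2,2} − R_{1,1}| = 0.0516435 < 0.3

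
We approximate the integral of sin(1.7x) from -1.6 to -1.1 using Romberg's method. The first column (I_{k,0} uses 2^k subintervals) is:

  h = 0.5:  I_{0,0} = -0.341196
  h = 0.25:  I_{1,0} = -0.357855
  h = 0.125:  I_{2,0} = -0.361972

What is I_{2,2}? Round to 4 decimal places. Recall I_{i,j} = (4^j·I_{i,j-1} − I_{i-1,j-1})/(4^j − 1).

Richardson extrapolation on the trapezoidal column (denominator 4−1=3):
I_{1,1} = -0.357855 + (-0.357855 − (-0.341196))/3 = -0.363408
I_{2,1} = -0.361972 + (-0.361972 − (-0.357855))/3 = -0.363344
I_{2,2} = (16·(-0.363344) − (-0.363408)) / 15 = -0.363340

-0.3633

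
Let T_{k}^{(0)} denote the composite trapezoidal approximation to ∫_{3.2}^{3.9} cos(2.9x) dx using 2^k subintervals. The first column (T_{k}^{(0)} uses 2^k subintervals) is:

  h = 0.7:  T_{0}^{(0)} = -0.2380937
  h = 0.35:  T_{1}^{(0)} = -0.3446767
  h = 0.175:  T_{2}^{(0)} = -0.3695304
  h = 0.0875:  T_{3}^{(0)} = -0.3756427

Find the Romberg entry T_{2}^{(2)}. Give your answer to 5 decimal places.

Richardson extrapolation on the trapezoidal column (denominator 4−1=3):
T_{1}^{(1)} = (4·(-0.3446767) − (-0.2380937)) / 3 = -0.3802044
T_{2}^{(1)} = -0.3695304 + (-0.3695304 − (-0.3446767))/3 = -0.3778150
T_{2}^{(2)} = (16·(-0.3778150) − (-0.3802044)) / 15 = -0.3776557

-0.37766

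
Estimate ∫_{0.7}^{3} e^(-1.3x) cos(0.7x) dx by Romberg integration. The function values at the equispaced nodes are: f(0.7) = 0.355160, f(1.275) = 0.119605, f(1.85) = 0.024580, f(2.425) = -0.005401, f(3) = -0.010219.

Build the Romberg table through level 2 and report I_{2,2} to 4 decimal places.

0.1626

I_{0,0} (trapezoid, 1 panel, h=2.3000): 0.396682
I_{1,0} (trapezoid, 2 panels, h=1.1500): 0.226608
I_{2,0} (trapezoid, 4 panels, h=0.5750): 0.178971
I_{1,1} = 0.226608 + (0.226608 − 0.396682)/3 = 0.169917
I_{2,1} = 0.178971 + (0.178971 − 0.226608)/3 = 0.163092
I_{2,2} = 0.163092 + (0.163092 − 0.169917)/15 = 0.162637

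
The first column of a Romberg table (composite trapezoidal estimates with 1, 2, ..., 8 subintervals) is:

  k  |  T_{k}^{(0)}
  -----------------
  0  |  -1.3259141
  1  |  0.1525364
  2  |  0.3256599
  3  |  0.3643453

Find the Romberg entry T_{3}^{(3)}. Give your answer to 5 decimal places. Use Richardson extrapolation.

0.37701

Richardson extrapolation on the trapezoidal column (denominator 4−1=3):
T_{1}^{(1)} = (4·0.1525364 − (-1.3259141)) / 3 = 0.6453532
T_{2}^{(1)} = (4·0.3256599 − 0.1525364) / 3 = 0.3833677
T_{3}^{(1)} = (4·0.3643453 − 0.3256599) / 3 = 0.3772404
T_{2}^{(2)} = 0.3833677 + (0.3833677 − 0.6453532)/15 = 0.3659020
T_{3}^{(2)} = (16·0.3772404 − 0.3833677) / 15 = 0.3768319
T_{3}^{(3)} = (64·0.3768319 − 0.3659020) / 63 = 0.3770054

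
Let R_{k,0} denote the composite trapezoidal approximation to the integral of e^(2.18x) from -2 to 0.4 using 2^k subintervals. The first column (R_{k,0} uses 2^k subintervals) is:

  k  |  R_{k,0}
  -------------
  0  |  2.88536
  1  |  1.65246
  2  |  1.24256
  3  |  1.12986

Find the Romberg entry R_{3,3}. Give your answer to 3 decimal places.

Richardson extrapolation on the trapezoidal column (denominator 4−1=3):
R_{1,1} = (4·1.65246 − 2.88536) / 3 = 1.24149
R_{2,1} = (4·1.24256 − 1.65246) / 3 = 1.10593
R_{3,1} = (4·1.12986 − 1.24256) / 3 = 1.09229
R_{2,2} = (16·1.10593 − 1.24149) / 15 = 1.09689
R_{3,2} = (16·1.09229 − 1.10593) / 15 = 1.09138
R_{3,3} = 1.09138 + (1.09138 − 1.09689)/63 = 1.09129

1.091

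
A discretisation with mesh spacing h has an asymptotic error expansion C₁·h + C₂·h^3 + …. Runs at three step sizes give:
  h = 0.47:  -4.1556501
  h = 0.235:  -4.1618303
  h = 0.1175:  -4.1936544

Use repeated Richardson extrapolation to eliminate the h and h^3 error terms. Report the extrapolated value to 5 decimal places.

First eliminate the h term (factor 2^1 = 2):
  B₁ = (2·(-4.1618303) − (-4.1556501))/1 = -4.1680105
  B₂ = (2·(-4.1936544) − (-4.1618303))/1 = -4.2254785
Then eliminate the h^3 term (factor 2^3 = 8):
  (8·(-4.2254785) − (-4.1680105))/7 = -4.2336882

-4.23369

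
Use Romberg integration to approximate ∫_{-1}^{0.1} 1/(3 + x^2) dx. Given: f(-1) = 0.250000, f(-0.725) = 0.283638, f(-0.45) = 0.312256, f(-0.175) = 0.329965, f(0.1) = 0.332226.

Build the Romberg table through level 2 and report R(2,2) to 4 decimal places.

0.3356

R(0,0) (trapezoid, 1 panel, h=1.1000): 0.320224
R(1,0) (trapezoid, 2 panels, h=0.5500): 0.331853
R(2,0) (trapezoid, 4 panels, h=0.2750): 0.334667
R(1,1) = 0.331853 + (0.331853 − 0.320224)/3 = 0.335729
R(2,1) = 0.334667 + (0.334667 − 0.331853)/3 = 0.335605
R(2,2) = 0.335605 + (0.335605 − 0.335729)/15 = 0.335597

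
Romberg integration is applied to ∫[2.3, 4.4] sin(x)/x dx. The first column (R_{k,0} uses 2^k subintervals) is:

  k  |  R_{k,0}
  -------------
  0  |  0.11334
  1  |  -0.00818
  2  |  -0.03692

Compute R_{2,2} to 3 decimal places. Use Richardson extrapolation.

-0.046

Richardson extrapolation on the trapezoidal column (denominator 4−1=3):
R_{1,1} = -0.00818 + (-0.00818 − 0.11334)/3 = -0.04869
R_{2,1} = -0.03692 + (-0.03692 − (-0.00818))/3 = -0.04650
R_{2,2} = (16·(-0.04650) − (-0.04869)) / 15 = -0.04635
(Column j=1 coincides with Simpson's rule on the same nodes.)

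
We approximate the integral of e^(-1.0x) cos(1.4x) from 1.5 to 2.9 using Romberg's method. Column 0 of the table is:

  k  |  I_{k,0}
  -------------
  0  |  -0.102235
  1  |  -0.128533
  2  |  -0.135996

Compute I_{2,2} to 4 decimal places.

-0.1386

I_{1,1} = (4·(-0.128533) − (-0.102235)) / 3 = -0.137299
I_{2,1} = (4·(-0.135996) − (-0.128533)) / 3 = -0.138484
I_{2,2} = -0.138484 + (-0.138484 − (-0.137299))/15 = -0.138563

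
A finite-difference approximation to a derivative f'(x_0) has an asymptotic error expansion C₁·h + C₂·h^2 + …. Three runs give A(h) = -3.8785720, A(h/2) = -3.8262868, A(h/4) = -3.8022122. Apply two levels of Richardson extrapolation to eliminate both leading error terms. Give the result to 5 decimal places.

First eliminate the h term (factor 2^1 = 2):
  B₁ = (2·(-3.8262868) − (-3.8785720))/1 = -3.7740016
  B₂ = (2·(-3.8022122) − (-3.8262868))/1 = -3.7781376
Then eliminate the h^2 term (factor 2^2 = 4):
  (4·(-3.7781376) − (-3.7740016))/3 = -3.7795163

-3.77952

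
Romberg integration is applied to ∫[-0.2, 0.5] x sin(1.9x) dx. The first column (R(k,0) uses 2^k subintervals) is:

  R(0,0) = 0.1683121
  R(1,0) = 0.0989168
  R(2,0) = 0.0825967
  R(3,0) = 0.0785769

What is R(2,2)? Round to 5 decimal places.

0.07725

Richardson extrapolation on the trapezoidal column (denominator 4−1=3):
R(1,1) = 0.0989168 + (0.0989168 − 0.1683121)/3 = 0.0757850
R(2,1) = 0.0825967 + (0.0825967 − 0.0989168)/3 = 0.0771567
R(2,2) = (16·0.0771567 − 0.0757850) / 15 = 0.0772481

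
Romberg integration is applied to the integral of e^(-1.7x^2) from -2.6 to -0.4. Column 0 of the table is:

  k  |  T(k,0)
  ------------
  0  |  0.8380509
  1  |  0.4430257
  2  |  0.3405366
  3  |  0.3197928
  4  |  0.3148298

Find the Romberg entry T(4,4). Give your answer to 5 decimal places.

0.31319

Richardson extrapolation on the trapezoidal column (denominator 4−1=3):
T(1,1) = (4·0.4430257 − 0.8380509) / 3 = 0.3113506
T(2,1) = (4·0.3405366 − 0.4430257) / 3 = 0.3063736
T(3,1) = (4·0.3197928 − 0.3405366) / 3 = 0.3128782
T(4,1) = (4·0.3148298 − 0.3197928) / 3 = 0.3131755
T(2,2) = 0.3063736 + (0.3063736 − 0.3113506)/15 = 0.3060418
T(3,2) = (16·0.3128782 − 0.3063736) / 15 = 0.3133118
T(4,2) = (16·0.3131755 − 0.3128782) / 15 = 0.3131953
T(3,3) = 0.3133118 + (0.3133118 − 0.3060418)/63 = 0.3134272
T(4,3) = (64·0.3131953 − 0.3133118) / 63 = 0.3131935
T(4,4) = (256·0.3131935 − 0.3134272) / 255 = 0.3131926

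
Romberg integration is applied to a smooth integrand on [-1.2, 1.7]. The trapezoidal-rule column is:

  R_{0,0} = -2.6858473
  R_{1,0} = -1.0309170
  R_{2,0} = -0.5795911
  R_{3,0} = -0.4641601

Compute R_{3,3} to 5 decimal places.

Richardson extrapolation on the trapezoidal column (denominator 4−1=3):
R_{1,1} = -1.0309170 + (-1.0309170 − (-2.6858473))/3 = -0.4792736
R_{2,1} = -0.5795911 + (-0.5795911 − (-1.0309170))/3 = -0.4291491
R_{3,1} = -0.4641601 + (-0.4641601 − (-0.5795911))/3 = -0.4256831
R_{2,2} = (16·(-0.4291491) − (-0.4792736)) / 15 = -0.4258075
R_{3,2} = (16·(-0.4256831) − (-0.4291491)) / 15 = -0.4254520
R_{3,3} = -0.4254520 + (-0.4254520 − (-0.4258075))/63 = -0.4254464

-0.42545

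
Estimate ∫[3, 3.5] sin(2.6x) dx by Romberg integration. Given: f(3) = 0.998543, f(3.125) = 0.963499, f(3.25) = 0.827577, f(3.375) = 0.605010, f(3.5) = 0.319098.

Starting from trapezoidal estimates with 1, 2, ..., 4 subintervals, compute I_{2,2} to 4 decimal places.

0.3853

I_{0,0} (trapezoid, 1 panel, h=0.5000): 0.329410
I_{1,0} (trapezoid, 2 panels, h=0.2500): 0.371599
I_{2,0} (trapezoid, 4 panels, h=0.1250): 0.381863
I_{1,1} = 0.371599 + (0.371599 − 0.329410)/3 = 0.385662
I_{2,1} = 0.381863 + (0.381863 − 0.371599)/3 = 0.385284
I_{2,2} = 0.385284 + (0.385284 − 0.385662)/15 = 0.385259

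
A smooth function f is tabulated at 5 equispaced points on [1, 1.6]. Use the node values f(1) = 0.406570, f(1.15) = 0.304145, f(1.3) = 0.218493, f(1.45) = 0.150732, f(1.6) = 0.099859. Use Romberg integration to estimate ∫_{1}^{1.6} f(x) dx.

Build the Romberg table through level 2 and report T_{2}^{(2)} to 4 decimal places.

T_{0}^{(0)} (trapezoid, 1 panel, h=0.6000): 0.151929
T_{1}^{(0)} (trapezoid, 2 panels, h=0.3000): 0.141512
T_{2}^{(0)} (trapezoid, 4 panels, h=0.1500): 0.138988
T_{1}^{(1)} = 0.141512 + (0.141512 − 0.151929)/3 = 0.138040
T_{2}^{(1)} = 0.138988 + (0.138988 − 0.141512)/3 = 0.138147
T_{2}^{(2)} = 0.138147 + (0.138147 − 0.138040)/15 = 0.138154

0.1382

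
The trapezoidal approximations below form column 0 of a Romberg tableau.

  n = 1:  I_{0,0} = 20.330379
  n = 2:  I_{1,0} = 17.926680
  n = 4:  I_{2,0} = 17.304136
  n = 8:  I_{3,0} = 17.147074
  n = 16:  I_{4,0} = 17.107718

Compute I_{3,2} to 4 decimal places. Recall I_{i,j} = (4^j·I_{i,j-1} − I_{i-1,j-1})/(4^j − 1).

17.0946

I_{2,1} = 17.304136 + (17.304136 − 17.926680)/3 = 17.096621
I_{3,1} = 17.147074 + (17.147074 − 17.304136)/3 = 17.094720
I_{3,2} = 17.094720 + (17.094720 − 17.096621)/15 = 17.094593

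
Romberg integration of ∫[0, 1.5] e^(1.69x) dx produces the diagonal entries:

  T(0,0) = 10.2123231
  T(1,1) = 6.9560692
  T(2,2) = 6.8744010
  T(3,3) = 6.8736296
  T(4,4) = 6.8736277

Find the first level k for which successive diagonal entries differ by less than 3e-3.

|T(1,1) − T(0,0)| = 3.2562539 ≥ 3e-3
|T(2,2) − T(1,1)| = 0.0816682 ≥ 3e-3
|T(3,3) − T(2,2)| = 0.0007714 < 3e-3

k = 3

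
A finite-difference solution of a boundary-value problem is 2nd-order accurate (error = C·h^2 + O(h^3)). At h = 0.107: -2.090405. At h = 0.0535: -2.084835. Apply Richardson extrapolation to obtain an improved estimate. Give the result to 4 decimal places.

The leading error scales as h^2; refining by a factor of 2 reduces it by 2^2 = 4.
Extrapolated value = (4·A(h/2) − A(h)) / (4 − 1)
= (4·(-2.084835) − (-2.090405)) / 3
= -6.248935 / 3 = -2.082978

-2.0830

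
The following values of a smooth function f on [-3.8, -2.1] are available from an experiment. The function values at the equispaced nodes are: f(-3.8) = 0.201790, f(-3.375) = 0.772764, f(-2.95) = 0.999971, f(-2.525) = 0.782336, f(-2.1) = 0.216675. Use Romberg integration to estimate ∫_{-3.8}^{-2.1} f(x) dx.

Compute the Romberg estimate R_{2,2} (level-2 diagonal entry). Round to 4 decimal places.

1.2220

R_{0,0} (trapezoid, 1 panel, h=1.7000): 0.355695
R_{1,0} (trapezoid, 2 panels, h=0.8500): 1.027823
R_{2,0} (trapezoid, 4 panels, h=0.4250): 1.174829
R_{1,1} = 1.027823 + (1.027823 − 0.355695)/3 = 1.251866
R_{2,1} = 1.174829 + (1.174829 − 1.027823)/3 = 1.223831
R_{2,2} = 1.223831 + (1.223831 − 1.251866)/15 = 1.221962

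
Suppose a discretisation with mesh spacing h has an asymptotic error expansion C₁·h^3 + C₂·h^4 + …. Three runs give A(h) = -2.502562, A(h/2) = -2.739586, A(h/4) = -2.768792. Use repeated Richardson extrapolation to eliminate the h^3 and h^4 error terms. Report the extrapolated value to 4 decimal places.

First eliminate the h^3 term (factor 2^3 = 8):
  B₁ = (8·(-2.739586) − (-2.502562))/7 = -2.773447
  B₂ = (8·(-2.768792) − (-2.739586))/7 = -2.772964
Then eliminate the h^4 term (factor 2^4 = 16):
  (16·(-2.772964) − (-2.773447))/15 = -2.772932

-2.7729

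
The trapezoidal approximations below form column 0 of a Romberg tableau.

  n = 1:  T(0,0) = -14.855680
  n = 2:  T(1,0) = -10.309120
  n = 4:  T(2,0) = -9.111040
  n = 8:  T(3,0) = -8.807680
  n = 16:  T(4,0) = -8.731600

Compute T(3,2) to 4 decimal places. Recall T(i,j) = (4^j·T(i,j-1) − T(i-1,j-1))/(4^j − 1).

-8.7062

Richardson extrapolation on the trapezoidal column (denominator 4−1=3):
T(2,1) = (4·(-9.111040) − (-10.309120)) / 3 = -8.711680
T(3,1) = -8.807680 + (-8.807680 − (-9.111040))/3 = -8.706560
T(3,2) = (16·(-8.706560) − (-8.711680)) / 15 = -8.706219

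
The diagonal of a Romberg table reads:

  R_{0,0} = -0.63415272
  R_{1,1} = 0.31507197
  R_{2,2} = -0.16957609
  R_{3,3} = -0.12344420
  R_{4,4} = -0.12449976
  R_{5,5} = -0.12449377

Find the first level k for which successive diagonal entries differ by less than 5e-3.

k = 4

|R_{1,1} − R_{0,0}| = 0.94922469 ≥ 5e-3
|R_{2,2} − R_{1,1}| = 0.48464806 ≥ 5e-3
|R_{3,3} − R_{2,2}| = 0.04613189 ≥ 5e-3
|R_{4,4} − R_{3,3}| = 0.00105556 < 5e-3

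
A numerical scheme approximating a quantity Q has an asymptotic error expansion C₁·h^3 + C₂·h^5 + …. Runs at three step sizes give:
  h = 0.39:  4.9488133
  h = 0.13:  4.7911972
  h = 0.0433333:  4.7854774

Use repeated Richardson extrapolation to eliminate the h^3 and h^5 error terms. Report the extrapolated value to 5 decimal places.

4.78526

First eliminate the h^3 term (factor 3^3 = 27):
  B₁ = (27·4.7911972 − 4.9488133)/26 = 4.7851350
  B₂ = (27·4.7854774 − 4.7911972)/26 = 4.7852574
Then eliminate the h^5 term (factor 3^5 = 243):
  (243·4.7852574 − 4.7851350)/242 = 4.7852579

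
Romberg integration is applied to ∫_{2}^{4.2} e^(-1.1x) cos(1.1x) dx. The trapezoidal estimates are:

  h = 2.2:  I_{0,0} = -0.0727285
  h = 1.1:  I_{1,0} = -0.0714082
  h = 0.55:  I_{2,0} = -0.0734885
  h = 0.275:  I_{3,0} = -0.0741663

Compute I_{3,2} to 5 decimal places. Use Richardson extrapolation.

-0.07441

Richardson extrapolation on the trapezoidal column (denominator 4−1=3):
I_{2,1} = (4·(-0.0734885) − (-0.0714082)) / 3 = -0.0741819
I_{3,1} = -0.0741663 + (-0.0741663 − (-0.0734885))/3 = -0.0743922
I_{3,2} = -0.0743922 + (-0.0743922 − (-0.0741819))/15 = -0.0744062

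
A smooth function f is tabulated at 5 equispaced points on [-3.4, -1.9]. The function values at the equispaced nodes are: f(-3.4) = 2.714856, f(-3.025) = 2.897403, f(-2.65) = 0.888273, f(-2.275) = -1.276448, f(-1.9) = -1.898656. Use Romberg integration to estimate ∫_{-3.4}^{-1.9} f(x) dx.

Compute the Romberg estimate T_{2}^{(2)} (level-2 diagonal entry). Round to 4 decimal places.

T_{0}^{(0)} (trapezoid, 1 panel, h=1.5000): 0.612150
T_{1}^{(0)} (trapezoid, 2 panels, h=0.7500): 0.972280
T_{2}^{(0)} (trapezoid, 4 panels, h=0.3750): 1.093998
T_{1}^{(1)} = 0.972280 + (0.972280 − 0.612150)/3 = 1.092323
T_{2}^{(1)} = 1.093998 + (1.093998 − 0.972280)/3 = 1.134571
T_{2}^{(2)} = 1.134571 + (1.134571 − 1.092323)/15 = 1.137388

1.1374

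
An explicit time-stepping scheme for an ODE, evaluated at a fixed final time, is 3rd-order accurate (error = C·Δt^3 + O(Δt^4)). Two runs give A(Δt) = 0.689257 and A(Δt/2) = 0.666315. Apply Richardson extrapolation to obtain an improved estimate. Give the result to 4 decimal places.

The leading error scales as Δt^3; refining by a factor of 2 reduces it by 2^3 = 8.
Extrapolated value = (8·A(Δt/2) − A(Δt)) / (8 − 1)
= (8·0.666315 − 0.689257) / 7
= 4.641263 / 7 = 0.663038

0.6630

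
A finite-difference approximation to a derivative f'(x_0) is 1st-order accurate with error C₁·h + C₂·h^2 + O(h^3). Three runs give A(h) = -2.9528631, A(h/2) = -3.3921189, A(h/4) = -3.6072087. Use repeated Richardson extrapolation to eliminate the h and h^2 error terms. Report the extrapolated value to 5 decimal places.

-3.81927

First eliminate the h term (factor 2^1 = 2):
  B₁ = (2·(-3.3921189) − (-2.9528631))/1 = -3.8313747
  B₂ = (2·(-3.6072087) − (-3.3921189))/1 = -3.8222985
Then eliminate the h^2 term (factor 2^2 = 4):
  (4·(-3.8222985) − (-3.8313747))/3 = -3.8192731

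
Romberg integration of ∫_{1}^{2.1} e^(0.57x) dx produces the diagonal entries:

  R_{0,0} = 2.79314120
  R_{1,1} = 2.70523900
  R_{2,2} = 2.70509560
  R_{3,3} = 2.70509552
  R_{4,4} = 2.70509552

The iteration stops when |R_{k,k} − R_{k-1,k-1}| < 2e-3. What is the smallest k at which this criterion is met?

|R_{1,1} − R_{0,0}| = 0.08790220 ≥ 2e-3
|R_{2,2} − R_{1,1}| = 0.00014340 < 2e-3

k = 2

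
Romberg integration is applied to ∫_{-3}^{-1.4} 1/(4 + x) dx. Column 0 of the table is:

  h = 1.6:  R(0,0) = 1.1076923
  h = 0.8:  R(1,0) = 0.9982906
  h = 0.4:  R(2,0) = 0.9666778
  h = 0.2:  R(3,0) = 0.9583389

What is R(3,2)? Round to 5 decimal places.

0.95552

Richardson extrapolation on the trapezoidal column (denominator 4−1=3):
R(2,1) = (4·0.9666778 − 0.9982906) / 3 = 0.9561402
R(3,1) = (4·0.9583389 − 0.9666778) / 3 = 0.9555593
R(3,2) = (16·0.9555593 − 0.9561402) / 15 = 0.9555206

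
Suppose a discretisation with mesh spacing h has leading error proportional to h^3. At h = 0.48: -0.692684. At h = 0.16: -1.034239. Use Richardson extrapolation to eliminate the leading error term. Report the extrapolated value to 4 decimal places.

The leading error scales as h^3; refining by a factor of 3 reduces it by 3^3 = 27.
Extrapolated value = (27·A(h/3) − A(h)) / (27 − 1)
= (27·(-1.034239) − (-0.692684)) / 26
= -27.231769 / 26 = -1.047376

-1.0474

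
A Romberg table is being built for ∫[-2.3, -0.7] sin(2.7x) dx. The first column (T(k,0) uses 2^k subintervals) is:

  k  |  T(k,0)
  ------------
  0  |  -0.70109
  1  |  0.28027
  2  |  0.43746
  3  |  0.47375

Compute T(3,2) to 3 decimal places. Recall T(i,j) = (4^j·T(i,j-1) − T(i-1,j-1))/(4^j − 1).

Richardson extrapolation on the trapezoidal column (denominator 4−1=3):
T(2,1) = 0.43746 + (0.43746 − 0.28027)/3 = 0.48986
T(3,1) = 0.47375 + (0.47375 − 0.43746)/3 = 0.48585
T(3,2) = (16·0.48585 − 0.48986) / 15 = 0.48558

0.486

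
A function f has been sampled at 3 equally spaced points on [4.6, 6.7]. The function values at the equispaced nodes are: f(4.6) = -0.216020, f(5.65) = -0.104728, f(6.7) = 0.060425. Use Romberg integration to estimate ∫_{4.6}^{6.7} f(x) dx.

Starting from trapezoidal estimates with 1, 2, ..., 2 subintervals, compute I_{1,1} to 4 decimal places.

-0.2011

I_{0,0} (trapezoid, 1 panel, h=2.1000): -0.163375
I_{1,0} (trapezoid, 2 panels, h=1.0500): -0.191652
I_{1,1} = -0.191652 + (-0.191652 − (-0.163375))/3 = -0.201078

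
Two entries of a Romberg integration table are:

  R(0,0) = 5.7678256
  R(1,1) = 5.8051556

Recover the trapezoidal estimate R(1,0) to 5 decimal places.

5.79582

From R(1,1) = (4·R(1,0) − R(0,0))/3, solve for R(1,0):
4·R(1,0) = 3·5.8051556 + 5.7678256 = 23.1832924
R(1,0) = 5.7958231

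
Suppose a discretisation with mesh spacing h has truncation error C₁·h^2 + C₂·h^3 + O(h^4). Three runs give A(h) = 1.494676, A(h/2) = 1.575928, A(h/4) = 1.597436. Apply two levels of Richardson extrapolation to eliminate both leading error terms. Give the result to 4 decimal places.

1.6048

First eliminate the h^2 term (factor 2^2 = 4):
  B₁ = (4·1.575928 − 1.494676)/3 = 1.603012
  B₂ = (4·1.597436 − 1.575928)/3 = 1.604605
Then eliminate the h^3 term (factor 2^3 = 8):
  (8·1.604605 − 1.603012)/7 = 1.604833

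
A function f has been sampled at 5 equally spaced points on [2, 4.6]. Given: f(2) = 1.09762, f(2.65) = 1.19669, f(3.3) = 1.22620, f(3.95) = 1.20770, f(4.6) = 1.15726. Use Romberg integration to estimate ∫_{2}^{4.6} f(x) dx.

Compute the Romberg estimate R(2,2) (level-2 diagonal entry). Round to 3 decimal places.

R(0,0) (trapezoid, 1 panel, h=2.6000): 2.93134
R(1,0) (trapezoid, 2 panels, h=1.3000): 3.05973
R(2,0) (trapezoid, 4 panels, h=0.6500): 3.09272
R(1,1) = 3.05973 + (3.05973 − 2.93134)/3 = 3.10253
R(2,1) = 3.09272 + (3.09272 − 3.05973)/3 = 3.10372
R(2,2) = 3.10372 + (3.10372 − 3.10253)/15 = 3.10380

3.104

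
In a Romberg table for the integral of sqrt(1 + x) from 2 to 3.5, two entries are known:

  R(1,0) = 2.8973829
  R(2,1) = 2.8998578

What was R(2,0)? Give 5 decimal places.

From R(2,1) = (4·R(2,0) − R(1,0))/3, solve for R(2,0):
4·R(2,0) = 3·2.8998578 + 2.8973829 = 11.5969563
R(2,0) = 2.8992391

2.89924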